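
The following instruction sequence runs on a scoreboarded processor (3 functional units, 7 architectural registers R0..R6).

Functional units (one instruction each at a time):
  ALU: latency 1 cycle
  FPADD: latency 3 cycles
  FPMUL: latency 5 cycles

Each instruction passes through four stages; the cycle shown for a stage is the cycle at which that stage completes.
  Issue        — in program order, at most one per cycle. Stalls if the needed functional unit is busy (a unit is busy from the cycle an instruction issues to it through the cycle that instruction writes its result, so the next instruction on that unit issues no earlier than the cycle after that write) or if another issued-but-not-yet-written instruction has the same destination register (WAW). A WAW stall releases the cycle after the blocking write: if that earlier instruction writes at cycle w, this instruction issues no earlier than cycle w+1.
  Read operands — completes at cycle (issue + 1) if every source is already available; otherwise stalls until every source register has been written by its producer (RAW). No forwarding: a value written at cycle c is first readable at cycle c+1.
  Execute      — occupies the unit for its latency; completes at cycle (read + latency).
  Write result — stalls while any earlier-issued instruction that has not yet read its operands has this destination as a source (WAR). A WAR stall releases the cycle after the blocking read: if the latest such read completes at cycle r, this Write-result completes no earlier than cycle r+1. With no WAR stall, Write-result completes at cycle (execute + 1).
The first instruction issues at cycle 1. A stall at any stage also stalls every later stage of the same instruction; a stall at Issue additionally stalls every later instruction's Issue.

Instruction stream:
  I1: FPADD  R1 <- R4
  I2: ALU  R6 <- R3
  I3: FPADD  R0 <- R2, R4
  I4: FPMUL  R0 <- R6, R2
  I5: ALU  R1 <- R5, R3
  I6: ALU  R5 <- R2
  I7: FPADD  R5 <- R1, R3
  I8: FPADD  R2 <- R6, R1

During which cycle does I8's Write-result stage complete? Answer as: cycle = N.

  I1 | 1 | 2 | 5 | 6
  I2 | 2 | 3 | 4 | 5
  I3 | 7 | 8 | 11 | 12   struct: FPADD busy until I1 writes@6
  I4 | 13 | 14 | 19 | 20   WAW R0: wait I3 write@12
  I5 | 14 | 15 | 16 | 17
  I6 | 18 | 19 | 20 | 21   struct: ALU busy until I5 writes@17
  I7 | 22 | 23 | 26 | 27   WAW R5: wait I6 write@21
  I8 | 28 | 29 | 32 | 33   struct: FPADD busy until I7 writes@27

cycle = 33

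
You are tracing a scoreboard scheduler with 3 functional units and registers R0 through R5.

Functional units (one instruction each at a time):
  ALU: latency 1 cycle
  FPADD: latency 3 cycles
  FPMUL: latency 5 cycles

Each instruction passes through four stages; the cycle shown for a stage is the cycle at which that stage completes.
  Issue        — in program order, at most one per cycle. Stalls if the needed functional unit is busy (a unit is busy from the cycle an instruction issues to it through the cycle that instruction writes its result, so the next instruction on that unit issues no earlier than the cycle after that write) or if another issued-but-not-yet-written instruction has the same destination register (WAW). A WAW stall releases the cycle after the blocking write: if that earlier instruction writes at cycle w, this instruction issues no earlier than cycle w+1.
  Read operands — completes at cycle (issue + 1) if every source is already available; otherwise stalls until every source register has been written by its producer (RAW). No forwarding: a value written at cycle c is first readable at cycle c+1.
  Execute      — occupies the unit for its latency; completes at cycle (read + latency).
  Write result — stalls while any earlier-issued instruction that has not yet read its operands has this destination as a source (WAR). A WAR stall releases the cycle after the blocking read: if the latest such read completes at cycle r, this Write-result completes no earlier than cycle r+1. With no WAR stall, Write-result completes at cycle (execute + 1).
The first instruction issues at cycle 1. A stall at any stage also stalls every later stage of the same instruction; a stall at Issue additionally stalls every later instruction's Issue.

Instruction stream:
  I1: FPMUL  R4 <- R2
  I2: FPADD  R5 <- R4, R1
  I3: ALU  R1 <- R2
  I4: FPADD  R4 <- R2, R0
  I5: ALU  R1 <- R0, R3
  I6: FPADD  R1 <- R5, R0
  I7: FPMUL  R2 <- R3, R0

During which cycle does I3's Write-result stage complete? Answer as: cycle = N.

cycle 1: I1→FPMUL
cycle 2: I1 RO; I2→FPADD
cycle 3: I3→ALU
cycle 4: I3 RO
cycle 5: I3 EX
cycle 7: I1 EX
cycle 8: I1 WR R4
cycle 9: I2 RO
cycle 10: I3 WR R1
cycle 12: I2 EX
cycle 13: I2 WR R5
cycle 14: I4→FPADD
cycle 15: I4 RO; I5→ALU
cycle 16: I5 RO
cycle 17: I5 EX
cycle 18: I4 EX; I5 WR R1
cycle 19: I4 WR R4
cycle 20: I6→FPADD
cycle 21: I6 RO; I7→FPMUL
cycle 22: I7 RO
cycle 24: I6 EX
cycle 25: I6 WR R1
cycle 27: I7 EX
cycle 28: I7 WR R2

cycle = 10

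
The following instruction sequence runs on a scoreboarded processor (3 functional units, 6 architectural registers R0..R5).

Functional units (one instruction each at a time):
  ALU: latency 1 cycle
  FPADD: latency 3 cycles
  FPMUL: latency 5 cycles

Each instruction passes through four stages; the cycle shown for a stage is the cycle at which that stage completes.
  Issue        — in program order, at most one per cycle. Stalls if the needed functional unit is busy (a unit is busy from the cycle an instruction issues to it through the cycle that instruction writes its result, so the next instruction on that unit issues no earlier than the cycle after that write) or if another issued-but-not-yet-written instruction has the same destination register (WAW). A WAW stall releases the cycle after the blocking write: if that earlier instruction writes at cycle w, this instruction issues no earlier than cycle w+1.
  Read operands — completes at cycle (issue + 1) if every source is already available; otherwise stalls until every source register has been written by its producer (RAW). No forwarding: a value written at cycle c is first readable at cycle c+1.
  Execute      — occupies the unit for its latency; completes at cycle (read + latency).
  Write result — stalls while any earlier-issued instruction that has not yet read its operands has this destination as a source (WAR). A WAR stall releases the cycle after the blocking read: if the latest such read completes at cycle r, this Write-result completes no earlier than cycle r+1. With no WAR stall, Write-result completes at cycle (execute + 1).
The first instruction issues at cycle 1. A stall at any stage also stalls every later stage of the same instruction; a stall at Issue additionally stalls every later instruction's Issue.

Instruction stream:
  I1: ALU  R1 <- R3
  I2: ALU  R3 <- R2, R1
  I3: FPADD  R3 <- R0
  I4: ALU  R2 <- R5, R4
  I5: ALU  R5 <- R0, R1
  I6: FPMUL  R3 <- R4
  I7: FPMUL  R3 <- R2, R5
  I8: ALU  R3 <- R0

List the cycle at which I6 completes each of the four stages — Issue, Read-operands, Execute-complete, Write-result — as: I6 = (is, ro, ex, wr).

I1  is:1  ro:2  ex:3  wr:4
I2  is:5  ro:6  ex:7  wr:8  — struct: ALU busy until I1 writes@4
I3  is:9  ro:10  ex:13  wr:14  — WAW R3: wait I2 write@8
I4  is:10  ro:11  ex:12  wr:13
I5  is:14  ro:15  ex:16  wr:17  — struct: ALU busy until I4 writes@13
I6  is:15  ro:16  ex:21  wr:22
I7  is:23  ro:24  ex:29  wr:30  — struct: FPMUL busy until I6 writes@22
I8  is:31  ro:32  ex:33  wr:34  — WAW R3: wait I7 write@30

I6 = (15, 16, 21, 22)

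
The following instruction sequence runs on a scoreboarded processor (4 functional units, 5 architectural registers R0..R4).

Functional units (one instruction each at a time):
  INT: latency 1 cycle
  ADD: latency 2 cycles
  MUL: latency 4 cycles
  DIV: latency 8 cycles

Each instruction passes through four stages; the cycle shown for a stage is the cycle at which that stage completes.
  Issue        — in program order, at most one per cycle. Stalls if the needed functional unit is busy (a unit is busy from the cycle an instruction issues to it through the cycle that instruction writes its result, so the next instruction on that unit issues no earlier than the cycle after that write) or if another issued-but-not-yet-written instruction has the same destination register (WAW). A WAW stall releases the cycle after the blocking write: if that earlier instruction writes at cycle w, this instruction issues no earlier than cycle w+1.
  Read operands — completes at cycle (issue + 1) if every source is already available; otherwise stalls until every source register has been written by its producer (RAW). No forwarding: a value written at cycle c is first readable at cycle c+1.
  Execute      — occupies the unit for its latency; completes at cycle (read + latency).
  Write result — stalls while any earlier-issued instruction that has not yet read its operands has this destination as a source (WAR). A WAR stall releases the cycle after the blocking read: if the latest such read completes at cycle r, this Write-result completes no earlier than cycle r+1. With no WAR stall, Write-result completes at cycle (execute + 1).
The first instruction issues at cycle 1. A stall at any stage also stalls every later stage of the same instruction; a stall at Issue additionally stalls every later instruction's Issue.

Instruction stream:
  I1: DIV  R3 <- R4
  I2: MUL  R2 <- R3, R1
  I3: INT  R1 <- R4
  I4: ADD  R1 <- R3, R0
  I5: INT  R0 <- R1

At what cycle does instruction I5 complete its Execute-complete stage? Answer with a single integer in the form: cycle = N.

cycle = 20

cycle 1: issue I1 (DIV)
cycle 2: I1 read-ops | issue I2 (MUL)
cycle 3: issue I3 (INT)
cycle 4: I3 read-ops
cycle 5: I3 finished on INT
cycle 10: I1 finished on DIV
cycle 11: I1→R3
cycle 12: I2 read-ops
cycle 13: I3→R1
cycle 14: issue I4 (ADD)
cycle 15: I4 read-ops | issue I5 (INT)
cycle 16: I2 finished on MUL
cycle 17: I2→R2 | I4 finished on ADD
cycle 18: I4→R1
cycle 19: I5 read-ops
cycle 20: I5 finished on INT
cycle 21: I5→R0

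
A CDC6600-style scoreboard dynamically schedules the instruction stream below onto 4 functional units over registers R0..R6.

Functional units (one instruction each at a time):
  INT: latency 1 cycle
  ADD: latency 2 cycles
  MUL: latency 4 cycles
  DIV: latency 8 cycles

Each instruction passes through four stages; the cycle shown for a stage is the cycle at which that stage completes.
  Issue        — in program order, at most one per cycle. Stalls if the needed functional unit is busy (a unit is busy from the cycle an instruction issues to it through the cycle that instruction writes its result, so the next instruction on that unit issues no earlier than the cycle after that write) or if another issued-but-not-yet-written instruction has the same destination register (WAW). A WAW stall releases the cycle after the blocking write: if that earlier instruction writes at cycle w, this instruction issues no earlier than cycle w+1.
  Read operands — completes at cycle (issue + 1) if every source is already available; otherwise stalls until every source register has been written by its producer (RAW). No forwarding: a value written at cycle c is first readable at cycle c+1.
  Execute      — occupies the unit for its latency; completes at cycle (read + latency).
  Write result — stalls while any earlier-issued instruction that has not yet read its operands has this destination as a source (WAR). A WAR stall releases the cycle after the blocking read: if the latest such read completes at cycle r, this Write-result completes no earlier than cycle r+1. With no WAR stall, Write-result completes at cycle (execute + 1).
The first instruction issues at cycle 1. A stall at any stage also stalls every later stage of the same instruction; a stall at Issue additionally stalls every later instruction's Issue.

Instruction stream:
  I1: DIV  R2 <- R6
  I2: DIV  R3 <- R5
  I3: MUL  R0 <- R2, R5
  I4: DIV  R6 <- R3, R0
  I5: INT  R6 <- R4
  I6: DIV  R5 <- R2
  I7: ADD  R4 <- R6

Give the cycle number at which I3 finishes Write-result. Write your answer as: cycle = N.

c1: I1 dispatched to DIV
c2: I1 operands ready
c10: I1 complete
c11: R2←I1
c12: I2 dispatched to DIV
c13: I2 operands ready, I3 dispatched to MUL
c14: I3 operands ready
c18: I3 complete
c19: R0←I3
c21: I2 complete
c22: R3←I2
c23: I4 dispatched to DIV
c24: I4 operands ready
c32: I4 complete
c33: R6←I4
c34: I5 dispatched to INT
c35: I5 operands ready, I6 dispatched to DIV
c36: I5 complete, I6 operands ready, I7 dispatched to ADD
c37: R6←I5
c38: I7 operands ready
c40: I7 complete
c41: R4←I7
c44: I6 complete
c45: R5←I6

cycle = 19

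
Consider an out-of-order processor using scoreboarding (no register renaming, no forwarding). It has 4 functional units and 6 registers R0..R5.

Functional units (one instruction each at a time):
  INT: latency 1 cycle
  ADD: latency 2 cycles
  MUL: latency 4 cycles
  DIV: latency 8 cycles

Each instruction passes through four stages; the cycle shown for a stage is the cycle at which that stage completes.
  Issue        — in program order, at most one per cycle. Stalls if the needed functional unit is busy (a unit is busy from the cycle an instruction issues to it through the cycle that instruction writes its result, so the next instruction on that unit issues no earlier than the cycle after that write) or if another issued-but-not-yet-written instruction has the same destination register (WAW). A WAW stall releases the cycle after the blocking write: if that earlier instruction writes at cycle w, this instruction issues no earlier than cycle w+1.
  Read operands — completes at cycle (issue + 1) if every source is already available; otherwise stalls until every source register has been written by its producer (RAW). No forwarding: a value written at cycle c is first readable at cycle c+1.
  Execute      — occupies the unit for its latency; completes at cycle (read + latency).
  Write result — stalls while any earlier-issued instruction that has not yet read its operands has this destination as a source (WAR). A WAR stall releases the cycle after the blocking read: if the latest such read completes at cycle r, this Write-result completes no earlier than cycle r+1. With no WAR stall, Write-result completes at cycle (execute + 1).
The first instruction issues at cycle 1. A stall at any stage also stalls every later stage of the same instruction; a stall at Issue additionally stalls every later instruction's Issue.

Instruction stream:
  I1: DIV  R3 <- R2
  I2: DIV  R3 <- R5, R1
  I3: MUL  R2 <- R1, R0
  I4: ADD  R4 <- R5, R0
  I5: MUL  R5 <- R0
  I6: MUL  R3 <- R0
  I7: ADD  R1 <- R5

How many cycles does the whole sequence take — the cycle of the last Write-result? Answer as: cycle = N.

c1: I1 dispatched to DIV
c2: I1 operands ready
c10: I1 complete
c11: R3←I1
c12: I2 dispatched to DIV
c13: I2 operands ready, I3 dispatched to MUL
c14: I3 operands ready, I4 dispatched to ADD
c15: I4 operands ready
c17: I4 complete
c18: I3 complete, R4←I4
c19: R2←I3
c20: I5 dispatched to MUL
c21: I2 complete, I5 operands ready
c22: R3←I2
c25: I5 complete
c26: R5←I5
c27: I6 dispatched to MUL
c28: I6 operands ready, I7 dispatched to ADD
c29: I7 operands ready
c31: I7 complete
c32: I6 complete, R1←I7
c33: R3←I6

cycle = 33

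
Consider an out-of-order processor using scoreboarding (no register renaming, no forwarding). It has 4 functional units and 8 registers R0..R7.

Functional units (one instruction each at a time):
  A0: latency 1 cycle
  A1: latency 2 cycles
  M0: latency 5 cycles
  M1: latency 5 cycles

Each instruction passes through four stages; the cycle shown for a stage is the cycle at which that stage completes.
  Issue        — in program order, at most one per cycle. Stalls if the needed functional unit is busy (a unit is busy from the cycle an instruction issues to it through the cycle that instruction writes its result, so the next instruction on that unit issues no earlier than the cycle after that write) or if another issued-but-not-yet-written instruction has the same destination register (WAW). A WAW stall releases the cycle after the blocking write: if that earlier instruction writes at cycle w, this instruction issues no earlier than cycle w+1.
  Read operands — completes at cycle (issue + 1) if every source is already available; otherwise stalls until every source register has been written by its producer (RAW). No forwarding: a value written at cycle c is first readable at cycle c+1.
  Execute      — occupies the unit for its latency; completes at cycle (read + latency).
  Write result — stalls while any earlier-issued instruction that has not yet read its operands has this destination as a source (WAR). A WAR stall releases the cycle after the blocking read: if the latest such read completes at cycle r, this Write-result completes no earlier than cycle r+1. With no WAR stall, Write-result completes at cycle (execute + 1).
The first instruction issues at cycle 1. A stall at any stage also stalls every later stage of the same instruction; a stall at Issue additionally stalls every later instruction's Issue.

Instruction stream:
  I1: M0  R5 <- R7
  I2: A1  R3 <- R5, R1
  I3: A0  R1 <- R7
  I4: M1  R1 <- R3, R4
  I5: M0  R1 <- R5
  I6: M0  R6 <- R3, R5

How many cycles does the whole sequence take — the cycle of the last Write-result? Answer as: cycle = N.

cycle = 35

t=1  I1→M0
t=2  I1 RO, I2→A1
t=3  I3→A0
t=4  I3 RO
t=5  I3 EX
t=7  I1 EX
t=8  I1 WR R5
t=9  I2 RO
t=10  I3 WR R1
t=11  I2 EX, I4→M1
t=12  I2 WR R3
t=13  I4 RO
t=18  I4 EX
t=19  I4 WR R1
t=20  I5→M0
t=21  I5 RO
t=26  I5 EX
t=27  I5 WR R1
t=28  I6→M0
t=29  I6 RO
t=34  I6 EX
t=35  I6 WR R6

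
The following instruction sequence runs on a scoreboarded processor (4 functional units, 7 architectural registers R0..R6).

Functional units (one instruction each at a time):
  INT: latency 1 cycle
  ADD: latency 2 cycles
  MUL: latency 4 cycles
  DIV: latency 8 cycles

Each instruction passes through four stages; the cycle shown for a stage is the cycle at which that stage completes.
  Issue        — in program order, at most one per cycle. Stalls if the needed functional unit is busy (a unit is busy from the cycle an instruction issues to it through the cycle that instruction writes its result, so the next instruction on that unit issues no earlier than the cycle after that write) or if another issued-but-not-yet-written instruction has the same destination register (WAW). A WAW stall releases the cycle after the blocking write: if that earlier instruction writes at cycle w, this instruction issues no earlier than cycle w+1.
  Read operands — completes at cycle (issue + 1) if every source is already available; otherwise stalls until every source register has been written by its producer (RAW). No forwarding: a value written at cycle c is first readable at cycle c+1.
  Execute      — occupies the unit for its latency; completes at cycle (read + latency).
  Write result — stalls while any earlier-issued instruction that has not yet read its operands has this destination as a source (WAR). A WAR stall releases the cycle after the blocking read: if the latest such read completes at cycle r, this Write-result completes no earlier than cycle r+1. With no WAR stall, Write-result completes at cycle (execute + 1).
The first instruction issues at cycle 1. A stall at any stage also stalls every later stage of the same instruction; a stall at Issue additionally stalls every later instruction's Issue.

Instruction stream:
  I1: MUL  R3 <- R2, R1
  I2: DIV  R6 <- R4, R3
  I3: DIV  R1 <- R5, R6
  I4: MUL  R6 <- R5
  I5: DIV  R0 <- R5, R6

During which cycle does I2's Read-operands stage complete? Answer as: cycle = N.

cycle = 8

cycle 1: I1 dispatched to MUL
cycle 2: I1 operands ready | I2 dispatched to DIV
cycle 6: I1 complete
cycle 7: R3←I1
cycle 8: I2 operands ready
cycle 16: I2 complete
cycle 17: R6←I2
cycle 18: I3 dispatched to DIV
cycle 19: I3 operands ready | I4 dispatched to MUL
cycle 20: I4 operands ready
cycle 24: I4 complete
cycle 25: R6←I4
cycle 27: I3 complete
cycle 28: R1←I3
cycle 29: I5 dispatched to DIV
cycle 30: I5 operands ready
cycle 38: I5 complete
cycle 39: R0←I5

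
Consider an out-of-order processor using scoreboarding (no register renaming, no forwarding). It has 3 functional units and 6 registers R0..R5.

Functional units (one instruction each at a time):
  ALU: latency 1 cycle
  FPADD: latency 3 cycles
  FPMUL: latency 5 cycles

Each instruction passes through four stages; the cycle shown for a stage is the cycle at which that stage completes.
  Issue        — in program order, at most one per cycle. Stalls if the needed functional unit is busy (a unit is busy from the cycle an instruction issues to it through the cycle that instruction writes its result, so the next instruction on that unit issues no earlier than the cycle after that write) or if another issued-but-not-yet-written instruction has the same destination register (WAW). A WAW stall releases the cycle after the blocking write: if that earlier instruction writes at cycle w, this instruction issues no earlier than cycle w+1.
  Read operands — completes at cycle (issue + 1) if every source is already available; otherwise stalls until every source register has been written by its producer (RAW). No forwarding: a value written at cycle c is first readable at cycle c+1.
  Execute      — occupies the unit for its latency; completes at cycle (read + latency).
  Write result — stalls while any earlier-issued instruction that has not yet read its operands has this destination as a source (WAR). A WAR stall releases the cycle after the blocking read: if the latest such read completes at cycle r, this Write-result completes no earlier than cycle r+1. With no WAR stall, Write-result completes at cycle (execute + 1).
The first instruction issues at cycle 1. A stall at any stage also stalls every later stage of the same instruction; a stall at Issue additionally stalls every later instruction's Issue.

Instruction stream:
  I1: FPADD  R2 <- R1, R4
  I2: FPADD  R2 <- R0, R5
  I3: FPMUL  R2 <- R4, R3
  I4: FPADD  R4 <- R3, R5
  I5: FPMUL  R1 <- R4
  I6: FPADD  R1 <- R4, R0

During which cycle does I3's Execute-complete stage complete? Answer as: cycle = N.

[1] issue I1 (FPADD)
[2] I1 read-ops
[5] I1 finished on FPADD
[6] I1→R2
[7] issue I2 (FPADD)
[8] I2 read-ops
[11] I2 finished on FPADD
[12] I2→R2
[13] issue I3 (FPMUL)
[14] I3 read-ops, issue I4 (FPADD)
[15] I4 read-ops
[18] I4 finished on FPADD
[19] I3 finished on FPMUL, I4→R4
[20] I3→R2
[21] issue I5 (FPMUL)
[22] I5 read-ops
[27] I5 finished on FPMUL
[28] I5→R1
[29] issue I6 (FPADD)
[30] I6 read-ops
[33] I6 finished on FPADD
[34] I6→R1

cycle = 19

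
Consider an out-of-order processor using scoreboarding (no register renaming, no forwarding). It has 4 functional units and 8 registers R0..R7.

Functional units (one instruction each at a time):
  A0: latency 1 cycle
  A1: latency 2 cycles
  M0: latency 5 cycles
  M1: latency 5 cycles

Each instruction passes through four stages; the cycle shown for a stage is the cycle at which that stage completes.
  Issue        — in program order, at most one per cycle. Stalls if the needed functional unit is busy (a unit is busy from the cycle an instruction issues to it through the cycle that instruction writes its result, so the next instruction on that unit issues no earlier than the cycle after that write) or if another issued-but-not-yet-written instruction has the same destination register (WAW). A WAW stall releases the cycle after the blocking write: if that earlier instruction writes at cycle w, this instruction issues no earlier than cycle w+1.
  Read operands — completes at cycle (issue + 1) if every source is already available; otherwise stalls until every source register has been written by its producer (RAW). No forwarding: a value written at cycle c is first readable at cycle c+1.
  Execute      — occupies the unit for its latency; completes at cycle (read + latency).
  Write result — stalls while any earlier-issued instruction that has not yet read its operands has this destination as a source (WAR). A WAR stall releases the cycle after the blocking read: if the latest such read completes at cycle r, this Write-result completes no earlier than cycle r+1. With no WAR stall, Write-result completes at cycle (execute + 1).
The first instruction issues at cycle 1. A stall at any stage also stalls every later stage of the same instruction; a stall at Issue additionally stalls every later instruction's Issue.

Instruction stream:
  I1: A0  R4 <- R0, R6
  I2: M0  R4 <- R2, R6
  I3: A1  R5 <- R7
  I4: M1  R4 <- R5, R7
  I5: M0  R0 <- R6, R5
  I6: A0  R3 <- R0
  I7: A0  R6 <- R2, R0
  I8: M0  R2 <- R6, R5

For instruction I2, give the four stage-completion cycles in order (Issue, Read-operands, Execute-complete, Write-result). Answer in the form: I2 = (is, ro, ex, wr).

I2 = (5, 6, 11, 12)

[I1] 1/2/3/4
[I2] 5/6/11/12  (WAW R4: wait I1 write@4)
[I3] 6/7/9/10
[I4] 13/14/19/20  (WAW R4: wait I2 write@12)
[I5] 14/15/20/21
[I6] 15/22/23/24  (RAW R0: wait I5 write@21)
[I7] 25/26/27/28  (struct: A0 busy until I6 writes@24)
[I8] 26/29/34/35  (RAW R6: wait I7 write@28)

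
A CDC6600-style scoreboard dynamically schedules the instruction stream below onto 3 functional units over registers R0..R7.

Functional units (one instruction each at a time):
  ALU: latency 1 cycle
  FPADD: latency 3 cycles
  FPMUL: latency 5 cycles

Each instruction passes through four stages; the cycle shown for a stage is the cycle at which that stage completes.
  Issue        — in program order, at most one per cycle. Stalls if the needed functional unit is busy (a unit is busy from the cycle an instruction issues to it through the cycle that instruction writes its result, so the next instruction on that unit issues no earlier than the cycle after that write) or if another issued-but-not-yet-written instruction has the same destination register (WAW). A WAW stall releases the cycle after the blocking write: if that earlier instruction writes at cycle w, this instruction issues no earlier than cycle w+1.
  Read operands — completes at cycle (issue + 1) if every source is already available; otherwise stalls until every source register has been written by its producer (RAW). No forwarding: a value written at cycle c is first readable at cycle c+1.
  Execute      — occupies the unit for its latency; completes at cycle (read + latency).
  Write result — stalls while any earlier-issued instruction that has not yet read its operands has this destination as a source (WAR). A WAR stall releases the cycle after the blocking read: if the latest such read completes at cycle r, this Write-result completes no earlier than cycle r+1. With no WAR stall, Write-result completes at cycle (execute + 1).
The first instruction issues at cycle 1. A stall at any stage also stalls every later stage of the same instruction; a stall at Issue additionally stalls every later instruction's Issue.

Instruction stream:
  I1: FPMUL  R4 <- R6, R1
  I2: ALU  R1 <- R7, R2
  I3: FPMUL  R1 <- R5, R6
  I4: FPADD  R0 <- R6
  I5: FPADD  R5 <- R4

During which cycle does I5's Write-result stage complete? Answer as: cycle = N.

cycle = 21

I1  is:1  ro:2  ex:7  wr:8
I2  is:2  ro:3  ex:4  wr:5
I3  is:9  ro:10  ex:15  wr:16  — struct: FPMUL busy until I1 writes@8
I4  is:10  ro:11  ex:14  wr:15
I5  is:16  ro:17  ex:20  wr:21  — struct: FPADD busy until I4 writes@15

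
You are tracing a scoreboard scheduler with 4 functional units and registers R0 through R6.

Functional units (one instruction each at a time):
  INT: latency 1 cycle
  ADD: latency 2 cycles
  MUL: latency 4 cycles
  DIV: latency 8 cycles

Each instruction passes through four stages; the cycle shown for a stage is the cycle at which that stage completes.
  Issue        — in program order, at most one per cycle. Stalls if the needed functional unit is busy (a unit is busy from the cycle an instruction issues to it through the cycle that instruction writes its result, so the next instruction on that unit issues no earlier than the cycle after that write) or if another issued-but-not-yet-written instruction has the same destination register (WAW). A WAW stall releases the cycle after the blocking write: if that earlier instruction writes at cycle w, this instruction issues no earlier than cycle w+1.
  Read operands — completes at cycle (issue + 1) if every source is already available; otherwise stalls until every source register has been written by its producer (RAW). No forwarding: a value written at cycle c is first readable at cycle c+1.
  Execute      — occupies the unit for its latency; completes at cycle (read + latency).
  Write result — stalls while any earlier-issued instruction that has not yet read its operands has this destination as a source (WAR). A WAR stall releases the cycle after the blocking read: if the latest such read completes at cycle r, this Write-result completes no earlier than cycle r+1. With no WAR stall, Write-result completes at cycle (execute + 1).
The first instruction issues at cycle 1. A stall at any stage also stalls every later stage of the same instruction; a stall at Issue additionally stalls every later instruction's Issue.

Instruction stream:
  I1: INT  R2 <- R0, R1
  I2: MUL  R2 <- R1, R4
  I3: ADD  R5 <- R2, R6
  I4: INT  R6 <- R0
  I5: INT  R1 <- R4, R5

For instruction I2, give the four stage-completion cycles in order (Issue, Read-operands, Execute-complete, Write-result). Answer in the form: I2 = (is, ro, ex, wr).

I2 = (5, 6, 10, 11)

c1: I1 dispatched to INT
c2: I1 operands ready
c3: I1 complete
c4: R2←I1
c5: I2 dispatched to MUL
c6: I2 operands ready, I3 dispatched to ADD
c7: I4 dispatched to INT
c8: I4 operands ready
c9: I4 complete
c10: I2 complete
c11: R2←I2
c12: I3 operands ready
c13: R6←I4
c14: I3 complete, I5 dispatched to INT
c15: R5←I3
c16: I5 operands ready
c17: I5 complete
c18: R1←I5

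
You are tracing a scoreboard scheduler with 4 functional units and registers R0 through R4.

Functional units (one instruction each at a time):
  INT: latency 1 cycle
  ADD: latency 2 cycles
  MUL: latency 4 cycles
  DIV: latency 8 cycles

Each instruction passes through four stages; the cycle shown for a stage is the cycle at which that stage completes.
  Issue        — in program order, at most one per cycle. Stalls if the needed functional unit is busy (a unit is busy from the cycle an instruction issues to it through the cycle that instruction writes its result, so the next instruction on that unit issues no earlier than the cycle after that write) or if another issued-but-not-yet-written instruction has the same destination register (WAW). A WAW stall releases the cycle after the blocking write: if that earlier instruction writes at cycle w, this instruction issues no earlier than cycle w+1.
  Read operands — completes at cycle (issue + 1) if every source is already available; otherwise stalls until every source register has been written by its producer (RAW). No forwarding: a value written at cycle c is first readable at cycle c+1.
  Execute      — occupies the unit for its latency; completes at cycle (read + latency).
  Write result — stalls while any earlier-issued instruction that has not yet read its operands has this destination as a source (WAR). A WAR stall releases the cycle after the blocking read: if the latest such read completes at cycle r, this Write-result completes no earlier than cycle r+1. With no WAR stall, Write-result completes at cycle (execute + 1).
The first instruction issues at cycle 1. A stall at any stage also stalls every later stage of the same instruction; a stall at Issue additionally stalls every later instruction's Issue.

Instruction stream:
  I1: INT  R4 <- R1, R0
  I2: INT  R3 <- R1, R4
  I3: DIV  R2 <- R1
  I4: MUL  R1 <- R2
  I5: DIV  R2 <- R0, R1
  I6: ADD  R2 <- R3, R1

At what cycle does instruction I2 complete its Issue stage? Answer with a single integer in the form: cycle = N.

cycle = 5

[1] I1 issues→INT
[2] I1 reads
[3] I1 exec-done
[4] I1 writes R4
[5] I2 issues→INT
[6] I2 reads; I3 issues→DIV
[7] I2 exec-done; I3 reads; I4 issues→MUL
[8] I2 writes R3
[15] I3 exec-done
[16] I3 writes R2
[17] I4 reads; I5 issues→DIV
[21] I4 exec-done
[22] I4 writes R1
[23] I5 reads
[31] I5 exec-done
[32] I5 writes R2
[33] I6 issues→ADD
[34] I6 reads
[36] I6 exec-done
[37] I6 writes R2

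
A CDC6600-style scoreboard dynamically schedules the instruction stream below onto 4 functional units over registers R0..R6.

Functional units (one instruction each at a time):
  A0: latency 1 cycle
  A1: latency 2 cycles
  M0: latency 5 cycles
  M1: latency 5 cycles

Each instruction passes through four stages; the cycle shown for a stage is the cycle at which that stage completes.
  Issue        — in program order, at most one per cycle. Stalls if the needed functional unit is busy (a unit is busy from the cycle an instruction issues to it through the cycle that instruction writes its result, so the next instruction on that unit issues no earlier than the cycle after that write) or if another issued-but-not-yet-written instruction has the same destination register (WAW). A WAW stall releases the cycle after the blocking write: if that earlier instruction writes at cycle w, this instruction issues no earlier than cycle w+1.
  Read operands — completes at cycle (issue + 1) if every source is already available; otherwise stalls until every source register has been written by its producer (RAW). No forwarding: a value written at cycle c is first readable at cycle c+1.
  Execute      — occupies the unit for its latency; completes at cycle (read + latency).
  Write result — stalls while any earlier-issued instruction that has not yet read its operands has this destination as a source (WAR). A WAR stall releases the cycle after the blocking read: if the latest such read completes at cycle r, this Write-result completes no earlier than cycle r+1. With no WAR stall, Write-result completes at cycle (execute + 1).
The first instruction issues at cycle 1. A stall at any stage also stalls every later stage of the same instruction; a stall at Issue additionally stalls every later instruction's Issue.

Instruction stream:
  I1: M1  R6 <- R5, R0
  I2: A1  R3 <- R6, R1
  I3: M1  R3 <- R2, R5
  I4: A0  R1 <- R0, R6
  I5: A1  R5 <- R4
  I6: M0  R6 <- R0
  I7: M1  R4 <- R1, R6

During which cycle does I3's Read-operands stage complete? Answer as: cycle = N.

[I1] 1/2/7/8
[I2] 2/9/11/12  (RAW R6: wait I1 write@8)
[I3] 13/14/19/20  (WAW R3: wait I2 write@12)
[I4] 14/15/16/17
[I5] 15/16/18/19
[I6] 16/17/22/23
[I7] 21/24/29/30  (struct: M1 busy until I3 writes@20; RAW R6: wait I6 write@23)

cycle = 14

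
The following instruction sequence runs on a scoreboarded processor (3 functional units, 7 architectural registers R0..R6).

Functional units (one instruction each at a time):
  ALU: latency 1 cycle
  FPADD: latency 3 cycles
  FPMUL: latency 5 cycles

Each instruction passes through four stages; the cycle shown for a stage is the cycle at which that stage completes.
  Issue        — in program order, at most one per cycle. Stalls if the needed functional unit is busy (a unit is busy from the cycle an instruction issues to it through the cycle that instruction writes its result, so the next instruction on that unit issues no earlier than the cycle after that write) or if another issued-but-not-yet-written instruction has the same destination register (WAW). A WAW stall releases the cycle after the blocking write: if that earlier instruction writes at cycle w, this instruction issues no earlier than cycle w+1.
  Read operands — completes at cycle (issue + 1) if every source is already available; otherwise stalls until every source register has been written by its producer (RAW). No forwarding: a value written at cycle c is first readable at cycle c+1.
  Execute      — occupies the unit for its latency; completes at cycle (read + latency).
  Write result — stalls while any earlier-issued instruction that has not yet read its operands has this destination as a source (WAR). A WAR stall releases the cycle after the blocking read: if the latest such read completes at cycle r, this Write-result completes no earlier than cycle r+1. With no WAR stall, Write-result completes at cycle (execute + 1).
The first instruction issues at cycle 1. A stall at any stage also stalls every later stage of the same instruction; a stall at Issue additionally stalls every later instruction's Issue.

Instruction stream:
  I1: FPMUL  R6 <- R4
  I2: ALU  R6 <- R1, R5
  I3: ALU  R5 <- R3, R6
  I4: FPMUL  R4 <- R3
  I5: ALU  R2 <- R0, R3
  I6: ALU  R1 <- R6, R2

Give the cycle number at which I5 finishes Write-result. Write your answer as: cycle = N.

cycle = 20

1) issue 1, read 2, done 7, write 8
2) issue 9, read 10, done 11, write 12  <WAW R6: wait I1 write@8>
3) issue 13, read 14, done 15, write 16  <struct: ALU busy until I2 writes@12>
4) issue 14, read 15, done 20, write 21
5) issue 17, read 18, done 19, write 20  <struct: ALU busy until I3 writes@16>
6) issue 21, read 22, done 23, write 24  <struct: ALU busy until I5 writes@20>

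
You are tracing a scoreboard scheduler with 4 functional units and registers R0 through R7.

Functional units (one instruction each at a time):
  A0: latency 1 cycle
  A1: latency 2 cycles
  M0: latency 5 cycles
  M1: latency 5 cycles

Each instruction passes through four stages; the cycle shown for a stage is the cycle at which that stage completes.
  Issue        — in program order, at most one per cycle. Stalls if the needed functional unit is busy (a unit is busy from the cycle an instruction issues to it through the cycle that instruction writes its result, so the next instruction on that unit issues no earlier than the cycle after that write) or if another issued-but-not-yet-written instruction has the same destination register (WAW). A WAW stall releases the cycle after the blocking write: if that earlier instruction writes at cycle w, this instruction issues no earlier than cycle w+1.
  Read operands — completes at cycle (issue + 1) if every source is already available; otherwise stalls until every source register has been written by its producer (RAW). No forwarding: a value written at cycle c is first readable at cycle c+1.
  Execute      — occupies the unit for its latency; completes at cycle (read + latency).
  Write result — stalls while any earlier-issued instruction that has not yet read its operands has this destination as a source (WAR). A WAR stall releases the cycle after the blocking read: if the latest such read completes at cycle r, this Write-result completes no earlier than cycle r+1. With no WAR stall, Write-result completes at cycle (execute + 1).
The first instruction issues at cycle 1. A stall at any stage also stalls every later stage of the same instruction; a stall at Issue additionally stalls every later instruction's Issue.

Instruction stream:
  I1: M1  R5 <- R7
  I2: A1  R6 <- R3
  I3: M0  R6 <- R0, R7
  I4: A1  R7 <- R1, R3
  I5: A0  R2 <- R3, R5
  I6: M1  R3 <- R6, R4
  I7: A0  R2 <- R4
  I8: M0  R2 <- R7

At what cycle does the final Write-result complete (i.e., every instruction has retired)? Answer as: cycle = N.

[I1] 1/2/7/8
[I2] 2/3/5/6
[I3] 7/8/13/14  (WAW R6: wait I2 write@6)
[I4] 8/9/11/12
[I5] 9/10/11/12
[I6] 10/15/20/21  (RAW R6: wait I3 write@14)
[I7] 13/14/15/16  (struct: A0 busy until I5 writes@12)
[I8] 17/18/23/24  (WAW R2: wait I7 write@16)

cycle = 24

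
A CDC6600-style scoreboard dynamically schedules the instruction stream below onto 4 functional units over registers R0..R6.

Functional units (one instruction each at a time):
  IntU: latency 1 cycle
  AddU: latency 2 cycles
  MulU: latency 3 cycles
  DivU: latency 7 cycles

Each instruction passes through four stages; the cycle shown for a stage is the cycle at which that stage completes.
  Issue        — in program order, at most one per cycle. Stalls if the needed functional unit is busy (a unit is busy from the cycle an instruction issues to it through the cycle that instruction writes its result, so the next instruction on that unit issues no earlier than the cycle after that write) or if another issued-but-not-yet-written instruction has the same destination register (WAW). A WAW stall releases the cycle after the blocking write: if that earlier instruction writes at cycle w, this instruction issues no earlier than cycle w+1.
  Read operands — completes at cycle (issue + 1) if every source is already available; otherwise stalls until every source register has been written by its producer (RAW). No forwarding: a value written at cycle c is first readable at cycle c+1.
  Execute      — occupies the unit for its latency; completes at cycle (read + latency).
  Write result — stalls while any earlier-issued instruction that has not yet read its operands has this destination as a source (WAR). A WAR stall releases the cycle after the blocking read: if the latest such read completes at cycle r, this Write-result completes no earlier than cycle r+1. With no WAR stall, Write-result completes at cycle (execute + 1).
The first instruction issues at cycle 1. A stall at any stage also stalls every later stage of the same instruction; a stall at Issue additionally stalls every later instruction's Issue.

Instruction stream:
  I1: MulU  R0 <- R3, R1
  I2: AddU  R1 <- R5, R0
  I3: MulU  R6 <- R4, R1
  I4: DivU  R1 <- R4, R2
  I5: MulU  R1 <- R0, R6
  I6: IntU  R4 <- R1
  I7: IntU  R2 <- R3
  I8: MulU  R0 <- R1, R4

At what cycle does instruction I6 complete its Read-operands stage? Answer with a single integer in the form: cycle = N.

I1 -> (1, 2, 5, 6)
I2 -> (2, 7, 9, 10)  // RAW R0: wait I1 write@6
I3 -> (7, 11, 14, 15)  // struct: MulU busy until I1 writes@6, RAW R1: wait I2 write@10
I4 -> (11, 12, 19, 20)  // WAW R1: wait I2 write@10
I5 -> (21, 22, 25, 26)  // WAW R1: wait I4 write@20
I6 -> (22, 27, 28, 29)  // RAW R1: wait I5 write@26
I7 -> (30, 31, 32, 33)  // struct: IntU busy until I6 writes@29
I8 -> (31, 32, 35, 36)

cycle = 27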